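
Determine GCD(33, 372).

3

Euclid: 372 = 11·33 + 9; 33 = 3·9 + 6; 9 = 1·6 + 3; 6 = 2·3 + 0. Last nonzero remainder: 3.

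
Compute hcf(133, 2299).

19

Euclid: 2299 = 17·133 + 38; 133 = 3·38 + 19; 38 = 2·19 + 0. Last nonzero remainder: 19.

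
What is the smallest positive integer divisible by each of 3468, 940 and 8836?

38304060

lcm(3468, 940) = 3468·940/gcd = 3259920/4 = 814980
lcm(814980, 8836) = 814980·8836/gcd = 7201163280/188 = 38304060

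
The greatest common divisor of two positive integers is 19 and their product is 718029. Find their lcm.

37791

Since gcd(a,b)·lcm(a,b) = ab, lcm = 718029/19 = 37791.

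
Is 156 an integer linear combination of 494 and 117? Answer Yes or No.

By Bézout, 494s + 117t = 156 has integer solutions iff gcd(494, 117) | 156.
Euclid: 494 = 4·117 + 26; 117 = 4·26 + 13; 26 = 2·13 + 0. gcd = 13; 156 mod 13 = 0. Yes.

Yes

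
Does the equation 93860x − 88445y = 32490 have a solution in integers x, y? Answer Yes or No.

By Bézout, 93860x − 88445y = 32490 has integer solutions iff gcd(93860, 88445) | 32490.
Euclid: 93860 = 1·88445 + 5415; 88445 = 16·5415 + 1805; 5415 = 3·1805 + 0. gcd = 1805; 32490 mod 1805 = 0. Yes.

Yes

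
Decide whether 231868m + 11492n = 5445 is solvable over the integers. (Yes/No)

No

gcd(231868, 11492): 231868 = 20·11492 + 2028; 11492 = 5·2028 + 1352; 2028 = 1·1352 + 676; 1352 = 2·676 + 0 → 676
676 does not divide 5445, so a solution does not exist.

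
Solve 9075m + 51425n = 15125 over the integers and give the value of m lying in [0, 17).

13

Reduce mod 51425: 9075m ≡ 15125 (mod 51425). With g = gcd(9075, 51425) = 3025 dividing 15125, divide through: 3m ≡ 5 (mod 17).
Since gcd(3, 17) = 1, m ≡ 5·(3)⁻¹ ≡ 13 (mod 17). Smallest non-negative: 13.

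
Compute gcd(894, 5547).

3

Euclid: 5547 = 6·894 + 183; 894 = 4·183 + 162; 183 = 1·162 + 21; 162 = 7·21 + 15; 21 = 1·15 + 6; 15 = 2·6 + 3; 6 = 2·3 + 0. Last nonzero remainder: 3.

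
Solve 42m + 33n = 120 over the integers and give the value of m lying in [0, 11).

Euclid: 42 = 1·33 + 9; 33 = 3·9 + 6; 9 = 1·6 + 3; 6 = 2·3 + 0 → gcd = 3; 120 = 3·40.
Back-substitution yields 42·(4) + 33·(-5) = 3, so one solution is m = 4·40 = 160, n = -5·40 = -200.
Solutions in m differ by 33/3 = 11; the one in [0, 11) is 160 mod 11 = 6.

6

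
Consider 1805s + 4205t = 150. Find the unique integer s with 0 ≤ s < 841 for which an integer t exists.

473

gcd(1805, 4205) = 5 (Euclid: 4205 = 2·1805 + 595; 1805 = 3·595 + 20; 595 = 29·20 + 15; 20 = 1·15 + 5; 15 = 3·5 + 0), and 5 | 150.
Extended Euclid: 1805·(212) + 4205·(-91) = 5. Scale by 30: s₀ = 6360.
General solution s = s₀ + 841k; reducing mod 841 gives s = 473 (and t = -203).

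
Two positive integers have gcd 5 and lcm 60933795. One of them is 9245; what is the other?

u·v = gcd·lcm = 5·60933795 = 304668975, so v = 304668975/9245 = 32955.

32955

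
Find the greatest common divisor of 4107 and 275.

Euclid: 4107 = 14·275 + 257; 275 = 1·257 + 18; 257 = 14·18 + 5; 18 = 3·5 + 3; 5 = 1·3 + 2; 3 = 1·2 + 1; 2 = 2·1 + 0. Last nonzero remainder: 1.

1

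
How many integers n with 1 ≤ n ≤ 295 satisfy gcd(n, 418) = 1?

128

418 = 2·11·19. Inclusion–exclusion on these primes:
295 − ⌊295/2⌋ − ⌊295/11⌋ − ⌊295/19⌋ + ⌊295/22⌋ + ⌊295/38⌋ + ⌊295/209⌋ − ⌊295/418⌋ = 128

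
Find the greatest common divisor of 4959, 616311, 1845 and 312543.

9

gcd(4959, 616311): 616311 = 124·4959 + 1395; 4959 = 3·1395 + 774; 1395 = 1·774 + 621; 774 = 1·621 + 153; 621 = 4·153 + 9; 153 = 17·9 + 0 → 9
gcd(9, 1845): 1845 = 205·9 + 0 → 9
gcd(9, 312543): 312543 = 34727·9 + 0 → 9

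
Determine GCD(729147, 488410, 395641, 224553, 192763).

gcd(729147, 488410): 729147 = 1·488410 + 240737; 488410 = 2·240737 + 6936; 240737 = 34·6936 + 4913; 6936 = 1·4913 + 2023; 4913 = 2·2023 + 867; 2023 = 2·867 + 289; 867 = 3·289 + 0 → 289
gcd(289, 395641): 395641 = 1369·289 + 0 → 289
gcd(289, 224553): 224553 = 777·289 + 0 → 289
gcd(289, 192763): 192763 = 667·289 + 0 → 289

289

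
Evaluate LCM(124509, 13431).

4606833

gcd first: 124509 = 9·13431 + 3630; 13431 = 3·3630 + 2541; 3630 = 1·2541 + 1089; 2541 = 2·1089 + 363; 1089 = 3·363 + 0 → gcd = 363
lcm = 124509·13431/gcd = 1672280379/363 = 4606833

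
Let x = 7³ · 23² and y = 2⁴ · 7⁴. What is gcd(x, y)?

343

min exponent per shared prime: 7³ = 343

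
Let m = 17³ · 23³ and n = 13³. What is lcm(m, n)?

max exponent per prime: 13³ · 17³ · 23³ = 131328906787

131328906787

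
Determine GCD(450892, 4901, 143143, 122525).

169

gcd(450892, 4901): 450892 = 92·4901 + 0 → 4901
gcd(4901, 143143): 143143 = 29·4901 + 1014; 4901 = 4·1014 + 845; 1014 = 1·845 + 169; 845 = 5·169 + 0 → 169
gcd(169, 122525): 122525 = 725·169 + 0 → 169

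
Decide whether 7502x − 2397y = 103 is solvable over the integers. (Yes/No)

Yes

By Bézout, 7502x − 2397y = 103 has integer solutions iff gcd(7502, 2397) | 103.
Euclid: 7502 = 3·2397 + 311; 2397 = 7·311 + 220; 311 = 1·220 + 91; 220 = 2·91 + 38; 91 = 2·38 + 15; 38 = 2·15 + 8; 15 = 1·8 + 7; 8 = 1·7 + 1; 7 = 7·1 + 0. gcd = 1; 103 mod 1 = 0. Yes.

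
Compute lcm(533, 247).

10127

533 = 13 · 41; 247 = 13 · 19
max exponents: 13 · 19 · 41 = 10127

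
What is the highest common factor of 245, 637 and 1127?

245 = 5 · 7²; 637 = 7² · 13; 1127 = 7² · 23
gcd takes min exponent of each prime: 7² = 49

49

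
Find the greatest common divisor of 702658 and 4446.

38

702658 = 2 · 11 · 19 · 41²
4446 = 2 · 3² · 13 · 19
Common: 2 · 19 = 38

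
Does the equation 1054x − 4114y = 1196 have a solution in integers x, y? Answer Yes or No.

By Bézout, 1054x − 4114y = 1196 has integer solutions iff gcd(1054, 4114) | 1196.
Euclid: 4114 = 3·1054 + 952; 1054 = 1·952 + 102; 952 = 9·102 + 34; 102 = 3·34 + 0. gcd = 34; 1196 mod 34 = 6. No.

No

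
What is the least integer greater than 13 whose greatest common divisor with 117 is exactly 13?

gcd(x, 117) = 13 forces 13 | x; write x = 13s. Then gcd(13s, 13·9) = 13·gcd(s, 9), so need gcd(s, 9) = 1.
13s > 13 gives s ≥ 2. The least s ≥ 2 coprime to 9 is 2, so x = 13·2 = 26.

26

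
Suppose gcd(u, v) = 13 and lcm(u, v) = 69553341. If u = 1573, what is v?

u·v = gcd·lcm = 13·69553341 = 904193433, so v = 904193433/1573 = 574821.

574821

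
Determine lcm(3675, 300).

3675 = 3 · 5² · 7²; 300 = 2² · 3 · 5²
max exponents: 2² · 3 · 5² · 7² = 14700

14700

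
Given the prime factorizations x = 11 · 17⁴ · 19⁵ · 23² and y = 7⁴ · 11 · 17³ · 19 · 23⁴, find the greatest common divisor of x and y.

543186193

min exponent per shared prime: 11 · 17³ · 19 · 23² = 543186193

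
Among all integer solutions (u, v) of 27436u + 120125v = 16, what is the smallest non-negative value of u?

Reduce mod 120125: 27436u ≡ 16 (mod 120125). With g = gcd(27436, 120125) = 1 dividing 16, divide through: 27436u ≡ 16 (mod 120125).
Since gcd(27436, 120125) = 1, u ≡ 16·(27436)⁻¹ ≡ 17531 (mod 120125). Smallest non-negative: 17531.

17531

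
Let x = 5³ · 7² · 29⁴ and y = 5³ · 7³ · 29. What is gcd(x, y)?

min exponent per shared prime: 5³ · 7² · 29 = 177625

177625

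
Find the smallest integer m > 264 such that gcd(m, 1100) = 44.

1100 = 44·25. Any m with gcd(m, 1100) = 44 is a multiple of 44, say 44s, with s coprime to 25.
Need s > 264/44, so s ≥ 7. First s ≥ 7 with gcd(s, 25) = 1 is s = 7. Thus m = 44·7 = 308.

308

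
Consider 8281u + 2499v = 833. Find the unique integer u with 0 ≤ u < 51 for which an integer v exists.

17

Euclid: 8281 = 3·2499 + 784; 2499 = 3·784 + 147; 784 = 5·147 + 49; 147 = 3·49 + 0 → gcd = 49; 833 = 49·17.
Back-substitution yields 8281·(16) + 2499·(-53) = 49, so one solution is u = 16·17 = 272, v = -53·17 = -901.
Solutions in u differ by 2499/49 = 51; the one in [0, 51) is 272 mod 51 = 17.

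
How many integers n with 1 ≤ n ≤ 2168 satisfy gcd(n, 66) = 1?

66 = 2·3·11. Inclusion–exclusion on these primes:
2168 − ⌊2168/2⌋ − ⌊2168/3⌋ − ⌊2168/11⌋ + ⌊2168/6⌋ + ⌊2168/22⌋ + ⌊2168/33⌋ − ⌊2168/66⌋ = 657

657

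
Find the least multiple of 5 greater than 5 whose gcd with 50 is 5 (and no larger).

50 = 5·10. Any a with gcd(a, 50) = 5 is a multiple of 5, say 5s, with s coprime to 10.
Need s > 5/5, so s ≥ 2. First s ≥ 2 with gcd(s, 10) = 1 is s = 3. Thus a = 5·3 = 15.

15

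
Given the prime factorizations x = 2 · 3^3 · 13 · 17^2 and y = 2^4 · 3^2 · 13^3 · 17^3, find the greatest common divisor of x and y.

min exponent per shared prime: 2 · 3^2 · 13 · 17^2 = 67626

67626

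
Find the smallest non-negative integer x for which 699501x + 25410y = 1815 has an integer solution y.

gcd(699501, 25410) = 363 (Euclid: 699501 = 27·25410 + 13431; 25410 = 1·13431 + 11979; 13431 = 1·11979 + 1452; 11979 = 8·1452 + 363; 1452 = 4·363 + 0), and 363 | 1815.
Extended Euclid: 699501·(-17) + 25410·(468) = 363. Scale by 5: x₀ = -85.
General solution x = x₀ + 70t; reducing mod 70 gives x = 55 (and y = -1514).

55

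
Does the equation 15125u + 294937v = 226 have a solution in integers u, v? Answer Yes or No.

gcd(15125, 294937): 294937 = 19·15125 + 7562; 15125 = 2·7562 + 1; 7562 = 7562·1 + 0 → 1
1 divides 226, so a solution exists.

Yes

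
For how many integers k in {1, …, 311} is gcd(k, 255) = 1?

156

Prime factors of 255: 3, 5, 17. Count integers ≤ 311 divisible by none of them.
By inclusion–exclusion: 311 − ⌊311/3⌋ − ⌊311/5⌋ − ⌊311/17⌋ + ⌊311/15⌋ + ⌊311/51⌋ + ⌊311/85⌋ − ⌊311/255⌋ = 156.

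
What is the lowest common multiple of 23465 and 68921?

1617231265

gcd first: 68921 = 2·23465 + 21991; 23465 = 1·21991 + 1474; 21991 = 14·1474 + 1355; 1474 = 1·1355 + 119; 1355 = 11·119 + 46; 119 = 2·46 + 27; 46 = 1·27 + 19; 27 = 1·19 + 8; 19 = 2·8 + 3; 8 = 2·3 + 2; 3 = 1·2 + 1; 2 = 2·1 + 0 → gcd = 1
lcm = 23465·68921/gcd = 1617231265/1 = 1617231265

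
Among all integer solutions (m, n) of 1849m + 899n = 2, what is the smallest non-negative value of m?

617

gcd(1849, 899) = 1 (Euclid: 1849 = 2·899 + 51; 899 = 17·51 + 32; 51 = 1·32 + 19; 32 = 1·19 + 13; 19 = 1·13 + 6; 13 = 2·6 + 1; 6 = 6·1 + 0), and 1 | 2.
Extended Euclid: 1849·(-141) + 899·(290) = 1. Scale by 2: m₀ = -282.
General solution m = m₀ + 899t; reducing mod 899 gives m = 617 (and n = -1269).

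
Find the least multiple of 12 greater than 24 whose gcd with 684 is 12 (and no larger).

48

Multiples of 12 above 24: 12·3, 12·4, … . Need the cofactor coprime to 684/12 = 57.
Checking s = 3, 4, … the first with gcd(s, 57) = 1 is s = 4, giving 48.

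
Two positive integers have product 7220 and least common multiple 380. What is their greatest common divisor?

19

gcd·lcm = product, so gcd = 7220/380 = 19.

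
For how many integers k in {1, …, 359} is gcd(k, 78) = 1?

78 = 2·3·13. Inclusion–exclusion on these primes:
359 − ⌊359/2⌋ − ⌊359/3⌋ − ⌊359/13⌋ + ⌊359/6⌋ + ⌊359/26⌋ + ⌊359/39⌋ − ⌊359/78⌋ = 111

111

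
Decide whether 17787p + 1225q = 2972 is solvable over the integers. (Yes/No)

No

By Bézout, 17787p + 1225q = 2972 has integer solutions iff gcd(17787, 1225) | 2972.
Euclid: 17787 = 14·1225 + 637; 1225 = 1·637 + 588; 637 = 1·588 + 49; 588 = 12·49 + 0. gcd = 49; 2972 mod 49 = 32. No.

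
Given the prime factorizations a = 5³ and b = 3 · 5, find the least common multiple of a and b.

375

max exponent per prime: 3 · 5³ = 375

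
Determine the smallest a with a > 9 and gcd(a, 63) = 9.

18

gcd(a, 63) = 9 forces 9 | a; write a = 9s. Then gcd(9s, 9·7) = 9·gcd(s, 7), so need gcd(s, 7) = 1.
9s > 9 gives s ≥ 2. The least s ≥ 2 coprime to 7 is 2, so a = 9·2 = 18.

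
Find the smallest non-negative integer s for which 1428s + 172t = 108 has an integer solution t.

12

Reduce mod 172: 1428s ≡ 108 (mod 172). With g = gcd(1428, 172) = 4 dividing 108, divide through: 357s ≡ 27 (mod 43).
Since gcd(357, 43) = 1, s ≡ 27·(357)⁻¹ ≡ 12 (mod 43). Smallest non-negative: 12.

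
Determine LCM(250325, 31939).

250325 = 5² · 17 · 19 · 31; 31939 = 19 · 41²
max exponents: 5² · 17 · 19 · 31 · 41² = 420796325

420796325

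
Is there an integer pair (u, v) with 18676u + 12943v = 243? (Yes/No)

No

By Bézout, 18676u + 12943v = 243 has integer solutions iff gcd(18676, 12943) | 243.
Euclid: 18676 = 1·12943 + 5733; 12943 = 2·5733 + 1477; 5733 = 3·1477 + 1302; 1477 = 1·1302 + 175; 1302 = 7·175 + 77; 175 = 2·77 + 21; 77 = 3·21 + 14; 21 = 1·14 + 7; 14 = 2·7 + 0. gcd = 7; 243 mod 7 = 5. No.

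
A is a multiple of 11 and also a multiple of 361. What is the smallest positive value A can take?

3971

11 = 11; 361 = 19²
max exponents: 11 · 19² = 3971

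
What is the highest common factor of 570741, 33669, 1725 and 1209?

3

gcd(570741, 33669): 570741 = 16·33669 + 32037; 33669 = 1·32037 + 1632; 32037 = 19·1632 + 1029; 1632 = 1·1029 + 603; 1029 = 1·603 + 426; 603 = 1·426 + 177; 426 = 2·177 + 72; 177 = 2·72 + 33; 72 = 2·33 + 6; 33 = 5·6 + 3; 6 = 2·3 + 0 → 3
gcd(3, 1725): 1725 = 575·3 + 0 → 3
gcd(3, 1209): 1209 = 403·3 + 0 → 3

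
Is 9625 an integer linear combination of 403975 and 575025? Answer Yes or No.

Yes

By Bézout, 403975m + 575025n = 9625 has integer solutions iff gcd(403975, 575025) | 9625.
Euclid: 575025 = 1·403975 + 171050; 403975 = 2·171050 + 61875; 171050 = 2·61875 + 47300; 61875 = 1·47300 + 14575; 47300 = 3·14575 + 3575; 14575 = 4·3575 + 275; 3575 = 13·275 + 0. gcd = 275; 9625 mod 275 = 0. Yes.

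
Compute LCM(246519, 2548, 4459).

246519 = 3² · 7² · 13 · 43; 2548 = 2² · 7² · 13; 4459 = 7³ · 13
lcm takes max exponent of each prime: 2² · 3² · 7³ · 13 · 43 = 6902532

6902532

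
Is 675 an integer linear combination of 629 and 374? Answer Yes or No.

gcd(629, 374): 629 = 1·374 + 255; 374 = 1·255 + 119; 255 = 2·119 + 17; 119 = 7·17 + 0 → 17
17 does not divide 675, so a solution does not exist.

No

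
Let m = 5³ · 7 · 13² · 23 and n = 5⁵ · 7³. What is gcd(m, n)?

min exponent per shared prime: 5³ · 7 = 875

875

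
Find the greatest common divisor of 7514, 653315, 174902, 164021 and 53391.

gcd(7514, 653315): 653315 = 86·7514 + 7111; 7514 = 1·7111 + 403; 7111 = 17·403 + 260; 403 = 1·260 + 143; 260 = 1·143 + 117; 143 = 1·117 + 26; 117 = 4·26 + 13; 26 = 2·13 + 0 → 13
gcd(13, 174902): 174902 = 13454·13 + 0 → 13
gcd(13, 164021): 164021 = 12617·13 + 0 → 13
gcd(13, 53391): 53391 = 4107·13 + 0 → 13

13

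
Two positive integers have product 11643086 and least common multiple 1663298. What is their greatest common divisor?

From gcd × lcm = pq: gcd = 11643086 / 1663298 = 7.

7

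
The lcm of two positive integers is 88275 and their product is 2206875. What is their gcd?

25

gcd·lcm = product, so gcd = 2206875/88275 = 25.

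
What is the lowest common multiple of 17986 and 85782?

45378678

gcd first: 85782 = 4·17986 + 13838; 17986 = 1·13838 + 4148; 13838 = 3·4148 + 1394; 4148 = 2·1394 + 1360; 1394 = 1·1360 + 34; 1360 = 40·34 + 0 → gcd = 34
lcm = 17986·85782/gcd = 1542875052/34 = 45378678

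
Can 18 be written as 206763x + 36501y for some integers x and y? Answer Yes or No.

gcd(206763, 36501): 206763 = 5·36501 + 24258; 36501 = 1·24258 + 12243; 24258 = 1·12243 + 12015; 12243 = 1·12015 + 228; 12015 = 52·228 + 159; 228 = 1·159 + 69; 159 = 2·69 + 21; 69 = 3·21 + 6; 21 = 3·6 + 3; 6 = 2·3 + 0 → 3
3 divides 18, so a solution exists.

Yes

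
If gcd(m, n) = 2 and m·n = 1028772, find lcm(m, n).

514386

Since gcd(m,n)·lcm(m,n) = mn, lcm = 1028772/2 = 514386.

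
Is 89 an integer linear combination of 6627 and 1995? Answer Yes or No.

By Bézout, 6627u − 1995v = 89 has integer solutions iff gcd(6627, 1995) | 89.
Euclid: 6627 = 3·1995 + 642; 1995 = 3·642 + 69; 642 = 9·69 + 21; 69 = 3·21 + 6; 21 = 3·6 + 3; 6 = 2·3 + 0. gcd = 3; 89 mod 3 = 2. No.

No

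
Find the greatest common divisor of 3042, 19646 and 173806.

2

gcd(3042, 19646): 19646 = 6·3042 + 1394; 3042 = 2·1394 + 254; 1394 = 5·254 + 124; 254 = 2·124 + 6; 124 = 20·6 + 4; 6 = 1·4 + 2; 4 = 2·2 + 0 → 2
gcd(2, 173806): 173806 = 86903·2 + 0 → 2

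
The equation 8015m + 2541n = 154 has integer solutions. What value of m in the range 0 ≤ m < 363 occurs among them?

143

gcd(8015, 2541) = 7 (Euclid: 8015 = 3·2541 + 392; 2541 = 6·392 + 189; 392 = 2·189 + 14; 189 = 13·14 + 7; 14 = 2·7 + 0), and 7 | 154.
Extended Euclid: 8015·(-175) + 2541·(552) = 7. Scale by 22: m₀ = -3850.
General solution m = m₀ + 363t; reducing mod 363 gives m = 143 (and n = -451).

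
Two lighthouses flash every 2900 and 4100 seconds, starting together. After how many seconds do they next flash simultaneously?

118900

2900 = 2² · 5² · 29; 4100 = 2² · 5² · 41
max exponents: 2² · 5² · 29 · 41 = 118900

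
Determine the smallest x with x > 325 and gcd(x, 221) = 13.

338

221 = 13·17. Any x with gcd(x, 221) = 13 is a multiple of 13, say 13s, with s coprime to 17.
Need s > 325/13, so s ≥ 26. First s ≥ 26 with gcd(s, 17) = 1 is s = 26. Thus x = 13·26 = 338.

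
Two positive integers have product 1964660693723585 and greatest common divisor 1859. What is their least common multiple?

1056837382315

Since gcd(u,v)·lcm(u,v) = uv, lcm = 1964660693723585/1859 = 1056837382315.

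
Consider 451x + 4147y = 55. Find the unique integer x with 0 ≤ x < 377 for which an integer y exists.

Euclid: 4147 = 9·451 + 88; 451 = 5·88 + 11; 88 = 8·11 + 0 → gcd = 11; 55 = 11·5.
Back-substitution yields 451·(46) + 4147·(-5) = 11, so one solution is x = 46·5 = 230, y = -5·5 = -25.
Solutions in x differ by 4147/11 = 377; the one in [0, 377) is 230 mod 377 = 230.

230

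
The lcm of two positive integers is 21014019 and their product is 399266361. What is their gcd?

19

From gcd × lcm = pq: gcd = 399266361 / 21014019 = 19.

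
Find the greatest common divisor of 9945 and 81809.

13

Euclid: 81809 = 8·9945 + 2249; 9945 = 4·2249 + 949; 2249 = 2·949 + 351; 949 = 2·351 + 247; 351 = 1·247 + 104; 247 = 2·104 + 39; 104 = 2·39 + 26; 39 = 1·26 + 13; 26 = 2·13 + 0. Last nonzero remainder: 13.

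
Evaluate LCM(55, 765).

55 = 5 · 11; 765 = 3² · 5 · 17
max exponents: 3² · 5 · 11 · 17 = 8415

8415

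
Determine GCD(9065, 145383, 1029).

9065 = 5 · 7² · 37; 145383 = 3 · 7² · 23 · 43; 1029 = 3 · 7³
gcd takes min exponent of each prime: 7² = 49

49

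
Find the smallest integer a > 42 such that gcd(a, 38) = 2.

38 = 2·19. Any a with gcd(a, 38) = 2 is a multiple of 2, say 2s, with s coprime to 19.
Need s > 42/2, so s ≥ 22. First s ≥ 22 with gcd(s, 19) = 1 is s = 22. Thus a = 2·22 = 44.

44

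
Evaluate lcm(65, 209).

gcd first: 209 = 3·65 + 14; 65 = 4·14 + 9; 14 = 1·9 + 5; 9 = 1·5 + 4; 5 = 1·4 + 1; 4 = 4·1 + 0 → gcd = 1
lcm = 65·209/gcd = 13585/1 = 13585

13585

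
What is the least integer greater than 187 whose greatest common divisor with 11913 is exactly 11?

gcd(t, 11913) = 11 forces 11 | t; write t = 11s. Then gcd(11s, 11·1083) = 11·gcd(s, 1083), so need gcd(s, 1083) = 1.
11s > 187 gives s ≥ 18. The least s ≥ 18 coprime to 1083 is 20, so t = 11·20 = 220.

220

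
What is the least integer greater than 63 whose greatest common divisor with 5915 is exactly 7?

77

gcd(t, 5915) = 7 forces 7 | t; write t = 7s. Then gcd(7s, 7·845) = 7·gcd(s, 845), so need gcd(s, 845) = 1.
7s > 63 gives s ≥ 10. The least s ≥ 10 coprime to 845 is 11, so t = 7·11 = 77.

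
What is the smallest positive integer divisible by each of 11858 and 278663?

gcd first: 278663 = 23·11858 + 5929; 11858 = 2·5929 + 0 → gcd = 5929
lcm = 11858·278663/gcd = 3304385854/5929 = 557326

557326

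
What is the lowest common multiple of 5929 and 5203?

gcd first: 5929 = 1·5203 + 726; 5203 = 7·726 + 121; 726 = 6·121 + 0 → gcd = 121
lcm = 5929·5203/gcd = 30848587/121 = 254947

254947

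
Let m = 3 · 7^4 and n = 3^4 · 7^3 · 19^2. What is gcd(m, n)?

1029

min exponent per shared prime: 3 · 7^3 = 1029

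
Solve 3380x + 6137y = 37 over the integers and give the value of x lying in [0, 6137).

5881

gcd(3380, 6137) = 1 (Euclid: 6137 = 1·3380 + 2757; 3380 = 1·2757 + 623; 2757 = 4·623 + 265; 623 = 2·265 + 93; 265 = 2·93 + 79; 93 = 1·79 + 14; 79 = 5·14 + 9; 14 = 1·9 + 5; 9 = 1·5 + 4; 5 = 1·4 + 1; 4 = 4·1 + 0), and 1 | 37.
Extended Euclid: 3380·(1320) + 6137·(-727) = 1. Scale by 37: x₀ = 48840.
General solution x = x₀ + 6137t; reducing mod 6137 gives x = 5881 (and y = -3239).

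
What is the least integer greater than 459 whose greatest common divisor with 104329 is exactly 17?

476

104329 = 17·6137. Any m with gcd(m, 104329) = 17 is a multiple of 17, say 17s, with s coprime to 6137.
Need s > 459/17, so s ≥ 28. First s ≥ 28 with gcd(s, 6137) = 1 is s = 28. Thus m = 17·28 = 476.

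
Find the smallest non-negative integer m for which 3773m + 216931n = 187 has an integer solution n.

13799

gcd(3773, 216931) = 11 (Euclid: 216931 = 57·3773 + 1870; 3773 = 2·1870 + 33; 1870 = 56·33 + 22; 33 = 1·22 + 11; 22 = 2·11 + 0), and 11 | 187.
Extended Euclid: 3773·(6612) + 216931·(-115) = 11. Scale by 17: m₀ = 112404.
General solution m = m₀ + 19721t; reducing mod 19721 gives m = 13799 (and n = -240).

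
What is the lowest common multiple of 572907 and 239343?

126612447

gcd first: 572907 = 2·239343 + 94221; 239343 = 2·94221 + 50901; 94221 = 1·50901 + 43320; 50901 = 1·43320 + 7581; 43320 = 5·7581 + 5415; 7581 = 1·5415 + 2166; 5415 = 2·2166 + 1083; 2166 = 2·1083 + 0 → gcd = 1083
lcm = 572907·239343/gcd = 137121280101/1083 = 126612447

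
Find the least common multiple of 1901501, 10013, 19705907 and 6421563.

71497422195316299

1901501 = 7 · 17 · 19 · 29²; 10013 = 17 · 19 · 31; 19705907 = 13² · 17 · 19³; 6421563 = 3² · 17 · 19 · 47²
lcm takes max exponent of each prime: 3² · 7 · 13² · 17 · 19³ · 29² · 31 · 47² = 71497422195316299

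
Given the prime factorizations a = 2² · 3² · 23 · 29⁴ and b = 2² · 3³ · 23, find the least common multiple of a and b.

max exponent per prime: 2² · 3³ · 23 · 29⁴ = 1756886004

1756886004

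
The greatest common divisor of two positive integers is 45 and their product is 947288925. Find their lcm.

gcd·lcm = product, so lcm = 947288925/45 = 21050865.

21050865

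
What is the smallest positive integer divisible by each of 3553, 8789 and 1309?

3553 = 11 · 17 · 19; 8789 = 11 · 17 · 47; 1309 = 7 · 11 · 17
lcm takes max exponent of each prime: 7 · 11 · 17 · 19 · 47 = 1168937

1168937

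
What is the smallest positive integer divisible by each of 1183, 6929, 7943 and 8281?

lcm(1183, 6929) = 1183·6929/gcd = 8197007/169 = 48503
lcm(48503, 7943) = 48503·7943/gcd = 385259329/169 = 2279641
lcm(2279641, 8281) = 2279641·8281/gcd = 18877707121/1183 = 15957487

15957487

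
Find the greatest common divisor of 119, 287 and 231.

7

gcd(119, 287): 287 = 2·119 + 49; 119 = 2·49 + 21; 49 = 2·21 + 7; 21 = 3·7 + 0 → 7
gcd(7, 231): 231 = 33·7 + 0 → 7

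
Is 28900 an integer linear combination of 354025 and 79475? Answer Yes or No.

Yes

gcd(354025, 79475): 354025 = 4·79475 + 36125; 79475 = 2·36125 + 7225; 36125 = 5·7225 + 0 → 7225
7225 divides 28900, so a solution exists.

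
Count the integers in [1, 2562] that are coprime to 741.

1493

Prime factors of 741: 3, 13, 19. Count integers ≤ 2562 divisible by none of them.
By inclusion–exclusion: 2562 − ⌊2562/3⌋ − ⌊2562/13⌋ − ⌊2562/19⌋ + ⌊2562/39⌋ + ⌊2562/57⌋ + ⌊2562/247⌋ − ⌊2562/741⌋ = 1493.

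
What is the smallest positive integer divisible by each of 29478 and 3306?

gcd first: 29478 = 8·3306 + 3030; 3306 = 1·3030 + 276; 3030 = 10·276 + 270; 276 = 1·270 + 6; 270 = 45·6 + 0 → gcd = 6
lcm = 29478·3306/gcd = 97454268/6 = 16242378

16242378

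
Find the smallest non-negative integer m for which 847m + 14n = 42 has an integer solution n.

gcd(847, 14) = 7 (Euclid: 847 = 60·14 + 7; 14 = 2·7 + 0), and 7 | 42.
Extended Euclid: 847·(1) + 14·(-60) = 7. Scale by 6: m₀ = 6.
General solution m = m₀ + 2t; reducing mod 2 gives m = 0 (and n = 3).

0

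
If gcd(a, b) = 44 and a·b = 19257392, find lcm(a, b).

gcd·lcm = product, so lcm = 19257392/44 = 437668.

437668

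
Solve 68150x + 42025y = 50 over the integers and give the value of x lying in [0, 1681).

37

Reduce mod 42025: 68150x ≡ 50 (mod 42025). With g = gcd(68150, 42025) = 25 dividing 50, divide through: 2726x ≡ 2 (mod 1681).
Since gcd(2726, 1681) = 1, x ≡ 2·(2726)⁻¹ ≡ 37 (mod 1681). Smallest non-negative: 37.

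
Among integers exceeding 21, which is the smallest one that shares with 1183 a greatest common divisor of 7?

28

Multiples of 7 above 21: 7·4, 7·5, … . Need the cofactor coprime to 1183/7 = 169.
Checking s = 4, 5, … the first with gcd(s, 169) = 1 is s = 4, giving 28.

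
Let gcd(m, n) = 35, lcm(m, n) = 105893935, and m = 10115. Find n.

366415

m·n = gcd·lcm = 35·105893935 = 3706287725, so n = 3706287725/10115 = 366415.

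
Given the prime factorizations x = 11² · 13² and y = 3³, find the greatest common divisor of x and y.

1

min exponent per shared prime: (none) = 1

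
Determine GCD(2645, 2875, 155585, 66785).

gcd(2645, 2875): 2875 = 1·2645 + 230; 2645 = 11·230 + 115; 230 = 2·115 + 0 → 115
gcd(115, 155585): 155585 = 1352·115 + 105; 115 = 1·105 + 10; 105 = 10·10 + 5; 10 = 2·5 + 0 → 5
gcd(5, 66785): 66785 = 13357·5 + 0 → 5

5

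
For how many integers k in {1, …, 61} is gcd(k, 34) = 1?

34 = 2·17. Inclusion–exclusion on these primes:
61 − ⌊61/2⌋ − ⌊61/17⌋ + ⌊61/34⌋ = 29

29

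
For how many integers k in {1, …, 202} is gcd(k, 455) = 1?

Prime factors of 455: 5, 7, 13. Count integers ≤ 202 divisible by none of them.
By inclusion–exclusion: 202 − ⌊202/5⌋ − ⌊202/7⌋ − ⌊202/13⌋ + ⌊202/35⌋ + ⌊202/65⌋ + ⌊202/91⌋ − ⌊202/455⌋ = 129.

129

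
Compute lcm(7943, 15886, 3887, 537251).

lcm(7943, 15886) = 7943·15886/gcd = 126182498/7943 = 15886
lcm(15886, 3887) = 15886·3887/gcd = 61748882/169 = 365378
lcm(365378, 537251) = 365378·537251/gcd = 196299695878/169 = 1161536662

1161536662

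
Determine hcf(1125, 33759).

9

1125 = 3² · 5³
33759 = 3² · 11² · 31
Common: 3² = 9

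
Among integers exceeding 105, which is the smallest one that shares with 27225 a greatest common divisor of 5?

115

27225 = 5·5445. Any a with gcd(a, 27225) = 5 is a multiple of 5, say 5s, with s coprime to 5445.
Need s > 105/5, so s ≥ 22. First s ≥ 22 with gcd(s, 5445) = 1 is s = 23. Thus a = 5·23 = 115.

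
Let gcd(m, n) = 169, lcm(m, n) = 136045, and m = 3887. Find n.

5915

Using mn = gcd(m,n)·lcm(m,n) = 169·136045 = 22991605, we get n = 22991605/3887 = 5915.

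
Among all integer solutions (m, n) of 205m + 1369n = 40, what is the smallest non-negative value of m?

668

gcd(205, 1369) = 1 (Euclid: 1369 = 6·205 + 139; 205 = 1·139 + 66; 139 = 2·66 + 7; 66 = 9·7 + 3; 7 = 2·3 + 1; 3 = 3·1 + 0), and 1 | 40.
Extended Euclid: 205·(-394) + 1369·(59) = 1. Scale by 40: m₀ = -15760.
General solution m = m₀ + 1369t; reducing mod 1369 gives m = 668 (and n = -100).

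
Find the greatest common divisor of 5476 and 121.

Euclid: 5476 = 45·121 + 31; 121 = 3·31 + 28; 31 = 1·28 + 3; 28 = 9·3 + 1; 3 = 3·1 + 0. Last nonzero remainder: 1.

1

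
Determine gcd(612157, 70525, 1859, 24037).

612157 = 7² · 13 · 31²; 70525 = 5² · 7 · 13 · 31; 1859 = 11 · 13²; 24037 = 13 · 43²
gcd takes min exponent of each prime: 13 = 13

13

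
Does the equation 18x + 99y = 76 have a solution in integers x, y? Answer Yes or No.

No

By Bézout, 18x + 99y = 76 has integer solutions iff gcd(18, 99) | 76.
Euclid: 99 = 5·18 + 9; 18 = 2·9 + 0. gcd = 9; 76 mod 9 = 4. No.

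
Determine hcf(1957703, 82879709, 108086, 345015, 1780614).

gcd(1957703, 82879709): 82879709 = 42·1957703 + 656183; 1957703 = 2·656183 + 645337; 656183 = 1·645337 + 10846; 645337 = 59·10846 + 5423; 10846 = 2·5423 + 0 → 5423
gcd(5423, 108086): 108086 = 19·5423 + 5049; 5423 = 1·5049 + 374; 5049 = 13·374 + 187; 374 = 2·187 + 0 → 187
gcd(187, 345015): 345015 = 1845·187 + 0 → 187
gcd(187, 1780614): 1780614 = 9522·187 + 0 → 187

187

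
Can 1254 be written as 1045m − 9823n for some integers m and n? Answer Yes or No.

Yes

gcd(1045, 9823): 9823 = 9·1045 + 418; 1045 = 2·418 + 209; 418 = 2·209 + 0 → 209
209 divides 1254, so a solution exists.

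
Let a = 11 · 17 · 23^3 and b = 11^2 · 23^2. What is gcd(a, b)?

min exponent per shared prime: 11 · 23^2 = 5819

5819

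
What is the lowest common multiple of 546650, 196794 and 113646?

7168221450

546650 = 2 · 5² · 13 · 29²; 196794 = 2 · 3² · 13 · 29²; 113646 = 2 · 3 · 13 · 31 · 47
lcm takes max exponent of each prime: 2 · 3² · 5² · 13 · 29² · 31 · 47 = 7168221450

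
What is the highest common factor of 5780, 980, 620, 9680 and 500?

gcd(5780, 980): 5780 = 5·980 + 880; 980 = 1·880 + 100; 880 = 8·100 + 80; 100 = 1·80 + 20; 80 = 4·20 + 0 → 20
gcd(20, 620): 620 = 31·20 + 0 → 20
gcd(20, 9680): 9680 = 484·20 + 0 → 20
gcd(20, 500): 500 = 25·20 + 0 → 20

20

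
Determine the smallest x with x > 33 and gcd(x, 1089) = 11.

1089 = 11·99. Any x with gcd(x, 1089) = 11 is a multiple of 11, say 11s, with s coprime to 99.
Need s > 33/11, so s ≥ 4. First s ≥ 4 with gcd(s, 99) = 1 is s = 4. Thus x = 11·4 = 44.

44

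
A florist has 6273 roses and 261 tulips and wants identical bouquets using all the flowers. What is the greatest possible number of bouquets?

6273 = 3² · 17 · 41
261 = 3² · 29
Common: 3² = 9

9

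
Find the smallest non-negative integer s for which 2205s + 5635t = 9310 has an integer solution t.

gcd(2205, 5635) = 245 (Euclid: 5635 = 2·2205 + 1225; 2205 = 1·1225 + 980; 1225 = 1·980 + 245; 980 = 4·245 + 0), and 245 | 9310.
Extended Euclid: 2205·(-5) + 5635·(2) = 245. Scale by 38: s₀ = -190.
General solution s = s₀ + 23k; reducing mod 23 gives s = 17 (and t = -5).

17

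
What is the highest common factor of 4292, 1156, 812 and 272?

4

gcd(4292, 1156): 4292 = 3·1156 + 824; 1156 = 1·824 + 332; 824 = 2·332 + 160; 332 = 2·160 + 12; 160 = 13·12 + 4; 12 = 3·4 + 0 → 4
gcd(4, 812): 812 = 203·4 + 0 → 4
gcd(4, 272): 272 = 68·4 + 0 → 4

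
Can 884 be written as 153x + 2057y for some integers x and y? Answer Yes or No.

Yes

gcd(153, 2057): 2057 = 13·153 + 68; 153 = 2·68 + 17; 68 = 4·17 + 0 → 17
17 divides 884, so a solution exists.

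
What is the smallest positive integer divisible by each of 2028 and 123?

2028 = 2² · 3 · 13²; 123 = 3 · 41
max exponents: 2² · 3 · 13² · 41 = 83148

83148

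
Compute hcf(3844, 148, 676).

gcd(3844, 148): 3844 = 25·148 + 144; 148 = 1·144 + 4; 144 = 36·4 + 0 → 4
gcd(4, 676): 676 = 169·4 + 0 → 4

4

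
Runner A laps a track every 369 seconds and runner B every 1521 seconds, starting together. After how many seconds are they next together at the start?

62361

369 = 3² · 41; 1521 = 3² · 13²
max exponents: 3² · 13² · 41 = 62361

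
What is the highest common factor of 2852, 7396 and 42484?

4

gcd(2852, 7396): 7396 = 2·2852 + 1692; 2852 = 1·1692 + 1160; 1692 = 1·1160 + 532; 1160 = 2·532 + 96; 532 = 5·96 + 52; 96 = 1·52 + 44; 52 = 1·44 + 8; 44 = 5·8 + 4; 8 = 2·4 + 0 → 4
gcd(4, 42484): 42484 = 10621·4 + 0 → 4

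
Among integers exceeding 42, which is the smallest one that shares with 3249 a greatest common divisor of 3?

48

Multiples of 3 above 42: 3·15, 3·16, … . Need the cofactor coprime to 3249/3 = 1083.
Checking s = 15, 16, … the first with gcd(s, 1083) = 1 is s = 16, giving 48.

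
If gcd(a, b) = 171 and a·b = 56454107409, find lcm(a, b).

330140979

For any two positive integers, gcd × lcm equals their product. Hence lcm = 56454107409 / 171 = 330140979.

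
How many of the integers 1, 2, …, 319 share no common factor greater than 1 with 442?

442 = 2·13·17. Inclusion–exclusion on these primes:
319 − ⌊319/2⌋ − ⌊319/13⌋ − ⌊319/17⌋ + ⌊319/26⌋ + ⌊319/34⌋ + ⌊319/221⌋ − ⌊319/442⌋ = 140

140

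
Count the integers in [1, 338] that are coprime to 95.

Prime factors of 95: 5, 19. Count integers ≤ 338 divisible by none of them.
By inclusion–exclusion: 338 − ⌊338/5⌋ − ⌊338/19⌋ + ⌊338/95⌋ = 257.

257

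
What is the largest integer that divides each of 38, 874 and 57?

38 = 2 · 19; 874 = 2 · 19 · 23; 57 = 3 · 19
gcd takes min exponent of each prime: 19 = 19

19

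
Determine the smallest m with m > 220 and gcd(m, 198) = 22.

242

198 = 22·9. Any m with gcd(m, 198) = 22 is a multiple of 22, say 22s, with s coprime to 9.
Need s > 220/22, so s ≥ 11. First s ≥ 11 with gcd(s, 9) = 1 is s = 11. Thus m = 22·11 = 242.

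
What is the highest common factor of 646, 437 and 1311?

646 = 2 · 17 · 19; 437 = 19 · 23; 1311 = 3 · 19 · 23
gcd takes min exponent of each prime: 19 = 19

19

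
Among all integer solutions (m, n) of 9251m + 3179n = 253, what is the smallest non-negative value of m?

277

gcd(9251, 3179) = 11 (Euclid: 9251 = 2·3179 + 2893; 3179 = 1·2893 + 286; 2893 = 10·286 + 33; 286 = 8·33 + 22; 33 = 1·22 + 11; 22 = 2·11 + 0), and 11 | 253.
Extended Euclid: 9251·(100) + 3179·(-291) = 11. Scale by 23: m₀ = 2300.
General solution m = m₀ + 289t; reducing mod 289 gives m = 277 (and n = -806).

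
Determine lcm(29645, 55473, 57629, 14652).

29645 = 5 · 7² · 11²; 55473 = 3 · 11 · 41²; 57629 = 11 · 13² · 31; 14652 = 2² · 3² · 11 · 37
lcm takes max exponent of each prime: 2² · 3² · 5 · 7² · 11² · 13² · 31 · 37 · 41² = 347753725579260

347753725579260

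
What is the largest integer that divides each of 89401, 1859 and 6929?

169

89401 = 13² · 23²; 1859 = 11 · 13²; 6929 = 13² · 41
gcd takes min exponent of each prime: 13² = 169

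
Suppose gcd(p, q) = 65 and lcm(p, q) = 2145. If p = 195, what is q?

p·q = gcd·lcm = 65·2145 = 139425, so q = 139425/195 = 715.

715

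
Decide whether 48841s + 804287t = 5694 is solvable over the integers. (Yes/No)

No

By Bézout, 48841s + 804287t = 5694 has integer solutions iff gcd(48841, 804287) | 5694.
Euclid: 804287 = 16·48841 + 22831; 48841 = 2·22831 + 3179; 22831 = 7·3179 + 578; 3179 = 5·578 + 289; 578 = 2·289 + 0. gcd = 289; 5694 mod 289 = 203. No.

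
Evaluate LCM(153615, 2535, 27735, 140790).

1824067214970

153615 = 3 · 5 · 7² · 11 · 19; 2535 = 3 · 5 · 13²; 27735 = 3 · 5 · 43²; 140790 = 2 · 3 · 5 · 13 · 19²
lcm takes max exponent of each prime: 2 · 3 · 5 · 7² · 11 · 13² · 19² · 43² = 1824067214970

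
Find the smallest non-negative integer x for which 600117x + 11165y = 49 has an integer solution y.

Reduce mod 11165: 600117x ≡ 49 (mod 11165). With g = gcd(600117, 11165) = 7 dividing 49, divide through: 85731x ≡ 7 (mod 1595).
Since gcd(85731, 1595) = 1, x ≡ 7·(85731)⁻¹ ≡ 1567 (mod 1595). Smallest non-negative: 1567.

1567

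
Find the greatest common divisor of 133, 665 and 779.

19

133 = 7 · 19; 665 = 5 · 7 · 19; 779 = 19 · 41
gcd takes min exponent of each prime: 19 = 19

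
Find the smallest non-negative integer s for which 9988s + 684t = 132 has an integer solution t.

Reduce mod 684: 9988s ≡ 132 (mod 684). With g = gcd(9988, 684) = 4 dividing 132, divide through: 2497s ≡ 33 (mod 171).
Since gcd(2497, 171) = 1, s ≡ 33·(2497)⁻¹ ≡ 168 (mod 171). Smallest non-negative: 168.

168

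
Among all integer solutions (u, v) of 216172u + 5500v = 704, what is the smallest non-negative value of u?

Euclid: 216172 = 39·5500 + 1672; 5500 = 3·1672 + 484; 1672 = 3·484 + 220; 484 = 2·220 + 44; 220 = 5·44 + 0 → gcd = 44; 704 = 44·16.
Back-substitution yields 216172·(-23) + 5500·(904) = 44, so one solution is u = -23·16 = -368, v = 904·16 = 14464.
Solutions in u differ by 5500/44 = 125; the one in [0, 125) is -368 mod 125 = 7.

7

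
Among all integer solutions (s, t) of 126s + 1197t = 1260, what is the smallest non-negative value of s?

10

Euclid: 1197 = 9·126 + 63; 126 = 2·63 + 0 → gcd = 63; 1260 = 63·20.
Back-substitution yields 126·(-9) + 1197·(1) = 63, so one solution is s = -9·20 = -180, t = 1·20 = 20.
Solutions in s differ by 1197/63 = 19; the one in [0, 19) is -180 mod 19 = 10.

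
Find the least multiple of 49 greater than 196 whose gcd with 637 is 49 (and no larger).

gcd(t, 637) = 49 forces 49 | t; write t = 49s. Then gcd(49s, 49·13) = 49·gcd(s, 13), so need gcd(s, 13) = 1.
49s > 196 gives s ≥ 5. The least s ≥ 5 coprime to 13 is 5, so t = 49·5 = 245.

245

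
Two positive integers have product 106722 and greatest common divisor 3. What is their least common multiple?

35574

gcd·lcm = product, so lcm = 106722/3 = 35574.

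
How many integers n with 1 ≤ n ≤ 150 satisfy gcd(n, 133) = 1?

133 = 7·19. Inclusion–exclusion on these primes:
150 − ⌊150/7⌋ − ⌊150/19⌋ + ⌊150/133⌋ = 123

123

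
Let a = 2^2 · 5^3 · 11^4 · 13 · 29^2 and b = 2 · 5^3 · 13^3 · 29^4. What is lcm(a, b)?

max exponent per prime: 2^2 · 5^3 · 11^4 · 13^3 · 29^4 = 11375298281418500

11375298281418500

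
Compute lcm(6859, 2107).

gcd first: 6859 = 3·2107 + 538; 2107 = 3·538 + 493; 538 = 1·493 + 45; 493 = 10·45 + 43; 45 = 1·43 + 2; 43 = 21·2 + 1; 2 = 2·1 + 0 → gcd = 1
lcm = 6859·2107/gcd = 14451913/1 = 14451913

14451913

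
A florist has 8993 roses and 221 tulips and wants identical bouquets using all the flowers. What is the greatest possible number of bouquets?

17

8993 = 17 · 23²
221 = 13 · 17
Common: 17 = 17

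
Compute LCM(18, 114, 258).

18 = 2 · 3²; 114 = 2 · 3 · 19; 258 = 2 · 3 · 43
lcm takes max exponent of each prime: 2 · 3² · 19 · 43 = 14706

14706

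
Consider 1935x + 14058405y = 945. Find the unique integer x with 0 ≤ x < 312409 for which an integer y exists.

Reduce mod 14058405: 1935x ≡ 945 (mod 14058405). With g = gcd(1935, 14058405) = 45 dividing 945, divide through: 43x ≡ 21 (mod 312409).
Since gcd(43, 312409) = 1, x ≡ 21·(43)⁻¹ ≡ 145307 (mod 312409). Smallest non-negative: 145307.

145307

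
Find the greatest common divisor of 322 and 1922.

322 = 2 · 7 · 23
1922 = 2 · 31²
Common: 2 = 2

2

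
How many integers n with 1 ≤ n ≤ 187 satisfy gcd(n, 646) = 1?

Prime factors of 646: 2, 17, 19. Count integers ≤ 187 divisible by none of them.
By inclusion–exclusion: 187 − ⌊187/2⌋ − ⌊187/17⌋ − ⌊187/19⌋ + ⌊187/34⌋ + ⌊187/38⌋ + ⌊187/323⌋ − ⌊187/646⌋ = 83.

83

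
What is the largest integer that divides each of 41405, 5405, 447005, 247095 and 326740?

41405 = 5 · 7² · 13²; 5405 = 5 · 23 · 47; 447005 = 5 · 13² · 23²; 247095 = 3² · 5 · 17² · 19; 326740 = 2² · 5 · 17 · 31²
gcd takes min exponent of each prime: 5 = 5

5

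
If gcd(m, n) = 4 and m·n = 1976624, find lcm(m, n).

494156

Since gcd(m,n)·lcm(m,n) = mn, lcm = 1976624/4 = 494156.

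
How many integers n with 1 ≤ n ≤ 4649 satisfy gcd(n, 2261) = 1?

2261 = 7·17·19. Inclusion–exclusion on these primes:
4649 − ⌊4649/7⌋ − ⌊4649/17⌋ − ⌊4649/19⌋ + ⌊4649/119⌋ + ⌊4649/133⌋ + ⌊4649/323⌋ − ⌊4649/2261⌋ = 3553

3553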